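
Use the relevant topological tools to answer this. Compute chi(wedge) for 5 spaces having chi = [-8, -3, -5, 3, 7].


chi(A v B) = chi(A) + chi(B) - 1 (one point identified).
For 5 spaces: chi = (sum chi_i) - (5 - 1).
sum = -6; chi = -6 - 4 = -10

-10


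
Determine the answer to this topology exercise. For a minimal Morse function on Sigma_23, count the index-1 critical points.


A perfect Morse function has m_k = b_k.
For Sigma_23: b_0=1, b_1=2g=46, b_2=1.
Saddles m_1 = 2g = 46

46


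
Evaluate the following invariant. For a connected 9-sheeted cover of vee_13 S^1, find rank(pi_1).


Nielsen-Schreier: an index-n subgroup of F_r is free of rank 1 + n(r-1).
Equivalently: chi(cover) = n*chi(base); chi(vee_r S^1) = 1 - 13 = -12.
chi(E) = 9*(-12) = -108; rank = 1 - chi(E) = 1 - (-108) = 109.
rank = 1 + 9*(13-1) = 1 + 108 = 109

109


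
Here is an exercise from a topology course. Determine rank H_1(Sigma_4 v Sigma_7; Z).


For a wedge: H_1(A v B) = H_1(A) + H_1(B).
b_1(Sigma_4) = 8, b_1(Sigma_7) = 14.
b_1 = 8 + 14 = 22

22


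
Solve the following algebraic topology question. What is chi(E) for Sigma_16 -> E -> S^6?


chi(S^6) = 2 (n even), chi(Sigma_16) = 2 - 2*16 = -30.
chi(E) = 2 * (-30) = -60

-60


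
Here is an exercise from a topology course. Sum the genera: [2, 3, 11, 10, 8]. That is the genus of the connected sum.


Genus is additive under connected sum of orientable surfaces.
g = 2 + 3 + 11 + 10 + 8 = 34

34


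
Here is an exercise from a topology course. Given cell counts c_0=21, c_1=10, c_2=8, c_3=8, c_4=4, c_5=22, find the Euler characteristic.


chi = sum_k (-1)^k c_k.
= (-1)^0*21 + (-1)^1*10 + (-1)^2*8 + (-1)^3*8 + (-1)^4*4 + (-1)^5*22
= (21) + (-10) + (8) + (-8) + (4) + (-22)
= -7

-7


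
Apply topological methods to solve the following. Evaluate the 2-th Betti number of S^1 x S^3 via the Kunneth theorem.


Each S^d has Poincare polynomial 1 + t^d.
The product S^1 x S^3 has Poincare polynomial prod(1+t^d_i).
Expanding: b_0=1, b_1=1, b_3=1, b_4=1.
b_2 = 0

0


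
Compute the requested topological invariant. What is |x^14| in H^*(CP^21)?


|x| = 2 in H^*(CP^n).
|x^14| = 14 * |x| = 14 * 2 = 28

28


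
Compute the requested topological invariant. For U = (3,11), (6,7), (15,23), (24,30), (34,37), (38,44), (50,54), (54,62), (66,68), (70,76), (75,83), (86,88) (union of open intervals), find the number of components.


Sort and merge overlapping open intervals.
Merged: (3,11), (15,23), (24,30), (34,37), (38,44), (50,54), (54,62), (66,68), (70,83), (86,88).
Number of components = 10

10


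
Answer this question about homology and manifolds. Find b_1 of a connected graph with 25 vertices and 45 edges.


For a connected graph: rank(pi_1) = b_1 = E - V + 1 = 1 - chi.
chi = V - E = 25 - 45 = -20.
rank = 1 - (-20) = 45 - 25 + 1 = 21

21


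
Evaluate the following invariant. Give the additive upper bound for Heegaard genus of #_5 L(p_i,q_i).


Heegaard genus satisfies g(A#B) <= g(A) + g(B).
Each lens space has g = 1.
Upper bound: 5 * 1 = 5

5


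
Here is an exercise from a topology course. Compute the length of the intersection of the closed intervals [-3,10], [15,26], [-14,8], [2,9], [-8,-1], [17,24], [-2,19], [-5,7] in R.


Intersection = [max(a_i), min(b_i)] = [17, -1].
Since 17 > -1, the intersection is empty.
Length = 0

0


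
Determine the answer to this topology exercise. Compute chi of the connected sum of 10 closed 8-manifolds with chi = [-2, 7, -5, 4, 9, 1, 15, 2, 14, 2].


For n-manifolds: chi(A#B) = chi(A) + chi(B) - chi(S^8).
chi(S^8) = 1 + (-1)^8 = 2.
chi(#) = (sum chi_i) - (10-1)*chi(S^8) = 47 - 9*2 = 29

29


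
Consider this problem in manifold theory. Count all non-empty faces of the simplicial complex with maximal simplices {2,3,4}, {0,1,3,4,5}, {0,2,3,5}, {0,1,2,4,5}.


Each maximal simplex on m vertices has 2^m - 1 nonempty faces.
Take the union (dedupe shared faces).
Total distinct faces = 52

52


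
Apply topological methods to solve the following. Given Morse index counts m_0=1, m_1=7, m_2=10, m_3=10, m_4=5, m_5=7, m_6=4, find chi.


Morse theory: chi(M) = sum_k (-1)^k m_k where m_k = #(index-k critical points).
= (1) + (-7) + (10) + (-10) + (5) + (-7) + (4) = -4

-4


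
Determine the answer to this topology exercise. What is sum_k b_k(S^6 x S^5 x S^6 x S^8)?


Total Betti number is multiplicative under products.
Each S^d (d>=1) has total Betti number 2.
There are 4 sphere factors.
Total = 2^4 = 16

16


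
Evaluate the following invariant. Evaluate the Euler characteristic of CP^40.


CP^40 has one cell in each even dimension 0, 2, ..., 2*40 (40+1 cells total).
All cells are even-dimensional, so chi = number of cells.
chi = 40 + 1 = 41

41


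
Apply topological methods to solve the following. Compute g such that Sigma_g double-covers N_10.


chi(N_10) = 2 - 10 = -8.
Double cover: chi(Sigma_g) = 2 * chi(N_10) = 2*(-8) = -16.
2 - 2g = -16, so g = (2 - (-16))/2 = 18/2 = 9

9


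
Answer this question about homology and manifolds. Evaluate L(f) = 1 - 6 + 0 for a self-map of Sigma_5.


L(f) = tr(f_0*) - tr(f_1*) + tr(f_2*).
= 1 - (6) + (0)
= -5

-5


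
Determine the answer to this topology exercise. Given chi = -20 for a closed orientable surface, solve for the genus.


chi = 2 - 2g for closed orientable surfaces.
-20 = 2 - 2g
2g = 2 - (-20) = 22
g = 11

11


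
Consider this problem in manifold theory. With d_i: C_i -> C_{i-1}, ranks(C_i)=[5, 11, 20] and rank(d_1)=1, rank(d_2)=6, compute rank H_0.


rank H_k = rank(ker d_k) - rank(im d_{k+1}).
rank(ker d_0) = rank(C_0) - rank(d_0) = 5 - 0 = 5.
rank(im d_{0+1}) = 1.
rank H_0 = 5 - 1 = 4

4


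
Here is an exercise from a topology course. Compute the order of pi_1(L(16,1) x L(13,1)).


pi_1(X x Y) = pi_1(X) x pi_1(Y).
pi_1(L(16,1)) = Z/16, pi_1(L(13,1)) = Z/13.
|Z/16 x Z/13| = 16 * 13 = 208

208


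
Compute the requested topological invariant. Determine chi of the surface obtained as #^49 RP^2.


For a non-orientable closed surface with k crosscaps: chi = 2 - k.
Here k = 49.
chi = 2 - 49 = -47

-47


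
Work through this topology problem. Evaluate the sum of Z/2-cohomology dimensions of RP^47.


H^k(RP^47; Z/2) = Z/2 for each 0 <= k <= 47.
Total dimension = 47 + 1 = 48

48


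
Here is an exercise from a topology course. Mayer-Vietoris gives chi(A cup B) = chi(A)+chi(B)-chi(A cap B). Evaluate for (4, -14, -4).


chi(A cup B) = chi(A) + chi(B) - chi(A cap B)
= 4 + (-14) - (-4)
= -6

-6


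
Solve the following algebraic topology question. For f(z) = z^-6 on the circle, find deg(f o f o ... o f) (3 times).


deg(f) = -6. Degree is multiplicative: deg(f^3) = (deg f)^3.
deg(f^3) = (-6)^3 = -216

-216


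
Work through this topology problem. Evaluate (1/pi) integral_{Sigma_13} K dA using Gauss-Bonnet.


Gauss-Bonnet: integral K dA = 2*pi*chi(M).
chi(Sigma_13) = 2 - 2*13 = -24.
(integral K dA)/pi = 2*chi = 2*(-24) = -48

-48


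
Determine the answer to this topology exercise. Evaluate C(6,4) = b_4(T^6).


By the Kunneth formula, b_k(T^n) = C(n,k).
b_4(T^6) = C(6,4).
C(6,4) = 6!/(4!*2!) = 15

15


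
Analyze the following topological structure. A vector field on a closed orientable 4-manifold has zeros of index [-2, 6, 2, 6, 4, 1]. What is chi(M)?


Poincare-Hopf: chi(M) = sum of indices of zeros.
chi = (-2) + (6) + (2) + (6) + (4) + (1) = 17

17


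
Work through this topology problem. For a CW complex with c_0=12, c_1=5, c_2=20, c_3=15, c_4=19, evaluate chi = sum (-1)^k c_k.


chi = sum_k (-1)^k c_k.
= (-1)^0*12 + (-1)^1*5 + (-1)^2*20 + (-1)^3*15 + (-1)^4*19
= (12) + (-5) + (20) + (-15) + (19)
= 31

31


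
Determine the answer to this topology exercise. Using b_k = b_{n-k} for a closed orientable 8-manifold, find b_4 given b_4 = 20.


Poincare duality for closed orientable n-manifolds: b_k = b_{n-k}.
Here n = 8, so b_4 = b_4 = 20

20


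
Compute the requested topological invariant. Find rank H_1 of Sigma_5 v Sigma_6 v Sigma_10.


For a wedge X v Y: reduced H_k(X v Y) = H_k(X) + H_k(Y).
Each Sigma_g contributes b_1 = 2g.
b_1 = 10 + 12 + 20 = 42

42


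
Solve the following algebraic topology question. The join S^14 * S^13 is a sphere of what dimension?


Join of spheres: S^m * S^n = S^{m+n+1}.
dim = 14 + 13 + 1 = 28

28


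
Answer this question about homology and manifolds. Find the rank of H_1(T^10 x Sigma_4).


pi_1(A x B) = pi_1(A) x pi_1(B); rank of abelianization = b_1.
b_1(T^10) = 10, b_1(Sigma_4) = 2*4 = 8.
b_1(product) = 10 + 8 = 18

18


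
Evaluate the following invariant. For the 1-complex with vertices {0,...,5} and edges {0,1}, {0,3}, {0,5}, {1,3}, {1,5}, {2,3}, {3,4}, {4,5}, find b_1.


b_1 = E - V + (number of components).
E = 8, V = 6, components = 1.
b_1 = 8 - 6 + 1 = 3

3


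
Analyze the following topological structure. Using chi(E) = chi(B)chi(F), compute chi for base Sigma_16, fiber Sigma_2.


For a fiber bundle F -> E -> B (with CW structure): chi(E) = chi(B) * chi(F).
chi(Sigma_16) = -30, chi(Sigma_2) = -2.
chi(E) = (-30) * (-2) = 60

60


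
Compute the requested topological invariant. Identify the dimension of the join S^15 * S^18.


Join of spheres: S^m * S^n = S^{m+n+1}.
dim = 15 + 18 + 1 = 34

34


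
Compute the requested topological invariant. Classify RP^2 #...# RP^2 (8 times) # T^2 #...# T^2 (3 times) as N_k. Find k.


Since a >= 1, the sum is non-orientable; each T^2 can be replaced by RP^2 # RP^2 (since T^2#RP^2 = 3RP^2).
Total crosscaps k = 8 + 2*3 = 14.
Check via chi: chi = 8*1 + 3*0 - (8+3-1)*2 = -12 = 2 - k = -12. Consistent.

14


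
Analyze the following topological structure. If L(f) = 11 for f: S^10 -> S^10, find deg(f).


L(f) = 1 + (-1)^10 deg(f) on S^10.
11 = 1 + (-1)^10 * deg(f)
(-1)^10 * deg(f) = 10
deg(f) = 10

10


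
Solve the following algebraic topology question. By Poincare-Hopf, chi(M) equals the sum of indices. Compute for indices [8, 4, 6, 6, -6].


Poincare-Hopf: chi(M) = sum of indices of zeros.
chi = (8) + (4) + (6) + (6) + (-6) = 18

18


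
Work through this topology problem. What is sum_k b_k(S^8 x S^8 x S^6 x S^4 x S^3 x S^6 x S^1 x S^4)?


Total Betti number is multiplicative under products.
Each S^d (d>=1) has total Betti number 2.
There are 8 sphere factors.
Total = 2^8 = 256

256


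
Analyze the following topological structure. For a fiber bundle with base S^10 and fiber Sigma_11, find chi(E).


chi(S^10) = 2 (n even), chi(Sigma_11) = 2 - 2*11 = -20.
chi(E) = 2 * (-20) = -40

-40


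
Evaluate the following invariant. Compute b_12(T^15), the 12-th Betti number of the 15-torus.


By the Kunneth formula, b_k(T^n) = C(n,k).
b_12(T^15) = C(15,12).
C(15,12) = 15!/(12!*3!) = 455

455


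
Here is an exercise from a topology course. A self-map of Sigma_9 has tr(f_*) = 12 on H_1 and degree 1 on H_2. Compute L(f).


L(f) = tr(f_0*) - tr(f_1*) + tr(f_2*).
= 1 - (12) + (1)
= -10

-10


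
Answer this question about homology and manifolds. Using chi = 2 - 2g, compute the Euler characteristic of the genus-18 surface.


For a closed orientable surface of genus g: chi = 2 - 2g.
Here g = 18.
chi = 2 - 2*18 = 2 - 36 = -34

-34


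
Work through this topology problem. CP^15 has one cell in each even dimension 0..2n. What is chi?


CP^15 has one cell in each even dimension 0, 2, ..., 2*15 (15+1 cells total).
All cells are even-dimensional, so chi = number of cells.
chi = 15 + 1 = 16

16


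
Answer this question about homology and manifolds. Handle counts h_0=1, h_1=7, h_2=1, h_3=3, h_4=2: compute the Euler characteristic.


Handles of index k contribute (-1)^k to chi (same as CW cells).
chi = (1) + (-7) + (1) + (-3) + (2) = -6

-6


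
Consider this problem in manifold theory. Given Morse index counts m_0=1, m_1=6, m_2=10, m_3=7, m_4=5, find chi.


Morse theory: chi(M) = sum_k (-1)^k m_k where m_k = #(index-k critical points).
= (1) + (-6) + (10) + (-7) + (5) = 3

3


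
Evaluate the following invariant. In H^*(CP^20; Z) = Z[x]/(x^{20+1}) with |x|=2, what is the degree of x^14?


|x| = 2 in H^*(CP^n).
|x^14| = 14 * |x| = 14 * 2 = 28

28


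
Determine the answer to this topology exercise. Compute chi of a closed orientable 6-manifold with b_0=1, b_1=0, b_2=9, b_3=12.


By Poincare duality b_k = b_{6-k}, so full Betti numbers: b_0=1, b_1=0, b_2=9, b_3=12, b_4=9, b_5=0, b_6=1.
chi = sum (-1)^k b_k = 8

8


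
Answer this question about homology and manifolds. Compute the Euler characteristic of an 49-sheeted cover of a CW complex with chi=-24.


For a finite covering: chi(E) = (number of sheets) * chi(B).
chi(E) = 49 * (-24) = -1176

-1176


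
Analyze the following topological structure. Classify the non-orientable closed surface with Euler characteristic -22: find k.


chi = 2 - k for closed non-orientable surfaces with k crosscaps.
-22 = 2 - k
k = 2 - (-22) = 24

24


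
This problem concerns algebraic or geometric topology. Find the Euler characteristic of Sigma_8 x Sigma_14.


chi(Sigma_8) = 2 - 2*8 = -14
chi(Sigma_14) = 2 - 2*14 = -26
chi(product) = (-14) * (-26) = 364

364


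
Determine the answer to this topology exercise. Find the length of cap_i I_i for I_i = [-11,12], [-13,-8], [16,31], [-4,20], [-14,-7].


Intersection = [max(a_i), min(b_i)] = [16, -8].
Since 16 > -8, the intersection is empty.
Length = 0

0


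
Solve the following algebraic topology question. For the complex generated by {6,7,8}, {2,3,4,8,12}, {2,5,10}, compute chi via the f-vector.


Enumerate all faces; f-vector: f_0=9, f_1=16, f_2=12, f_3=5, f_4=1.
chi = sum (-1)^k f_k = 1

1


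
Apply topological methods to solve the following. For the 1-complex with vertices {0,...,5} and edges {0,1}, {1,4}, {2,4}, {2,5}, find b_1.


b_1 = E - V + (number of components).
E = 4, V = 6, components = 2.
b_1 = 4 - 6 + 2 = 0

0


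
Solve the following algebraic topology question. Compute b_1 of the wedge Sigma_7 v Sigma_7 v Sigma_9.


For a wedge X v Y: reduced H_k(X v Y) = H_k(X) + H_k(Y).
Each Sigma_g contributes b_1 = 2g.
b_1 = 14 + 14 + 18 = 46

46


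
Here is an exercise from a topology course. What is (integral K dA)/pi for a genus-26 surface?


Gauss-Bonnet: integral K dA = 2*pi*chi(M).
chi(Sigma_26) = 2 - 2*26 = -50.
(integral K dA)/pi = 2*chi = 2*(-50) = -100

-100


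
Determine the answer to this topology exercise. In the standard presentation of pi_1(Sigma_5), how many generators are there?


Standard presentation: pi_1(Sigma_g) = <a_1,b_1,...,a_g,b_g | [a_1,b_1]...[a_g,b_g] = 1>.
Number of generators = 2g = 2*5 = 10

10


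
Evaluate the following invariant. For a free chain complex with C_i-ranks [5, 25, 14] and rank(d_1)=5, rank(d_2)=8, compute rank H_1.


rank H_k = rank(ker d_k) - rank(im d_{k+1}).
rank(ker d_1) = rank(C_1) - rank(d_1) = 25 - 5 = 20.
rank(im d_{1+1}) = 8.
rank H_1 = 20 - 8 = 12

12


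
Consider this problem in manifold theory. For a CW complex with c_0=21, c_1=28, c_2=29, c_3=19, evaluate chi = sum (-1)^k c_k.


chi = sum_k (-1)^k c_k.
= (-1)^0*21 + (-1)^1*28 + (-1)^2*29 + (-1)^3*19
= (21) + (-28) + (29) + (-19)
= 3

3


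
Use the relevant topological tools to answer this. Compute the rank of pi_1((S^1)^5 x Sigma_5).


pi_1(A x B) = pi_1(A) x pi_1(B); rank of abelianization = b_1.
b_1(T^5) = 5, b_1(Sigma_5) = 2*5 = 10.
b_1(product) = 5 + 10 = 15

15


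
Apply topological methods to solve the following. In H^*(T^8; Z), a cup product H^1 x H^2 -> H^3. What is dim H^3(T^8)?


Cup product: H^p x H^q -> H^{p+q}; here p+q = 1+2 = 3.
rank H^k(T^n) = C(n,k).
C(8,3) = 56

56


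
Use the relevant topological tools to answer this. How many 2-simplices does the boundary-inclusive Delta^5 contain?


Delta^5 has 5+1 vertices. A 2-face is a choice of 2+1 vertices.
f_2 = C(5+1, 2+1) = C(6,3) = 20

20


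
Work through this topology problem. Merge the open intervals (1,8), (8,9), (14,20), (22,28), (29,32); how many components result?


Sort and merge overlapping open intervals.
Merged: (1,8), (8,9), (14,20), (22,28), (29,32).
Number of components = 5

5


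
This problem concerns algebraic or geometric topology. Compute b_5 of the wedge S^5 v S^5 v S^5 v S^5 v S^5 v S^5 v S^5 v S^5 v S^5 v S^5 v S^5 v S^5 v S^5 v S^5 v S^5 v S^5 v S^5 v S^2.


For a wedge of spheres, H_k (k>0) is free on one generator per sphere of dimension k.
Spheres of dimension 5: count = 17.
b_5 = 17

17


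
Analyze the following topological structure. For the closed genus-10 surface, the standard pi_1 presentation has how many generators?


Standard presentation: pi_1(Sigma_g) = <a_1,b_1,...,a_g,b_g | [a_1,b_1]...[a_g,b_g] = 1>.
Number of generators = 2g = 2*10 = 20

20


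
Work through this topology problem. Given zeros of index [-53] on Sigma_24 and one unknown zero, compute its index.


Poincare-Hopf: sum of indices = chi(M).
chi(Sigma_24) = 2 - 2*24 = -46.
Sum of known indices = -53.
x = chi - (sum known) = -46 - (-53) = 7

7


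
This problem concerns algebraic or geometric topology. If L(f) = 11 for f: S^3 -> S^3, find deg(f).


L(f) = 1 + (-1)^3 deg(f) on S^3.
11 = 1 + (-1)^3 * deg(f)
(-1)^3 * deg(f) = 10
deg(f) = -10

-10


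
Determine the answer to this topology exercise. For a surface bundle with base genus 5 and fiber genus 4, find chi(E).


For a fiber bundle F -> E -> B (with CW structure): chi(E) = chi(B) * chi(F).
chi(Sigma_5) = -8, chi(Sigma_4) = -6.
chi(E) = (-8) * (-6) = 48

48


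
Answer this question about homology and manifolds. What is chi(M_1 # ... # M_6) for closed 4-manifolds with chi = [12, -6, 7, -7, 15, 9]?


For n-manifolds: chi(A#B) = chi(A) + chi(B) - chi(S^4).
chi(S^4) = 1 + (-1)^4 = 2.
chi(#) = (sum chi_i) - (6-1)*chi(S^4) = 30 - 5*2 = 20

20


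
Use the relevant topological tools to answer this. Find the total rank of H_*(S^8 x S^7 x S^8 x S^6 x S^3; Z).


Total Betti number is multiplicative under products.
Each S^d (d>=1) has total Betti number 2.
There are 5 sphere factors.
Total = 2^5 = 32

32


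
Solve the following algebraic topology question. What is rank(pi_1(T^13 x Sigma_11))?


pi_1(A x B) = pi_1(A) x pi_1(B); rank of abelianization = b_1.
b_1(T^13) = 13, b_1(Sigma_11) = 2*11 = 22.
b_1(product) = 13 + 22 = 35

35


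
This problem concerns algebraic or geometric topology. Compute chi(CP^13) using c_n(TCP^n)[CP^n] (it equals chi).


For any closed oriented manifold, <e(TM),[M]> = chi(M).
chi(CP^13) = 13+1 = 14

14


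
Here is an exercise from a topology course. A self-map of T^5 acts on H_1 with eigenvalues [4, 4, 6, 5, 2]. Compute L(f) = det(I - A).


For a torus self-map: L(f) = det(I - A) where A acts on H_1.
L(f) = (1-4) * (1-4) * (1-6) * (1-5) * (1-2) = -3 * -3 * -5 * -4 * -1 = -180

-180


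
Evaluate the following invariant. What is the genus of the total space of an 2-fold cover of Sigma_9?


For an n-sheeted cover: chi(E) = n * chi(B).
chi(Sigma_9) = 2 - 2*9 = -16.
chi(E) = 2 * (-16) = -32.
genus(E) = (2 - chi(E))/2 = (2 - (-32))/2 = 34/2 = 17

17


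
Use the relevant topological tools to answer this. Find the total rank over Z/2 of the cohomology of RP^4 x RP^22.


dim H^*(RP^n; Z/2) = n+1 (one Z/2 in each degree 0..n).
Total Betti number is multiplicative.
Total = (4+1) * (22+1) = 5 * 23 = 115

115


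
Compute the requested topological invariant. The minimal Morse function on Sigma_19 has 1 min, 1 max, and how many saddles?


A perfect Morse function has m_k = b_k.
For Sigma_19: b_0=1, b_1=2g=38, b_2=1.
Saddles m_1 = 2g = 38

38


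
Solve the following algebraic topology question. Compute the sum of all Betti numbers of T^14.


b_k(T^14) = C(14,k), so the sum over k is sum_k C(14,k) = 2^14.
Total = 2^14 = 16384

16384


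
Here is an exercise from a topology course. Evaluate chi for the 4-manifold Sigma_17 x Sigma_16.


chi(Sigma_17) = 2 - 2*17 = -32
chi(Sigma_16) = 2 - 2*16 = -30
chi(product) = (-32) * (-30) = 960

960


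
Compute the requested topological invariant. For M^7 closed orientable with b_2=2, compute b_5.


Poincare duality for closed orientable n-manifolds: b_k = b_{n-k}.
Here n = 7, so b_5 = b_2 = 2

2


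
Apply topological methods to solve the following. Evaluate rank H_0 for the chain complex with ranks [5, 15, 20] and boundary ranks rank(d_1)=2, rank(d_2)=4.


rank H_k = rank(ker d_k) - rank(im d_{k+1}).
rank(ker d_0) = rank(C_0) - rank(d_0) = 5 - 0 = 5.
rank(im d_{0+1}) = 2.
rank H_0 = 5 - 2 = 3

3


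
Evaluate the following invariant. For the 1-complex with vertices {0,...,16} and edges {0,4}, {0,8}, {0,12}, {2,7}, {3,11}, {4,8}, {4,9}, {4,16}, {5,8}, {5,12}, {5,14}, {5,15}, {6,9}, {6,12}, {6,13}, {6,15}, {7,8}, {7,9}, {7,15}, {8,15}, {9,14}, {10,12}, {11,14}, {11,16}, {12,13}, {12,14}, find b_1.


b_1 = E - V + (number of components).
E = 26, V = 17, components = 2.
b_1 = 26 - 17 + 2 = 11

11


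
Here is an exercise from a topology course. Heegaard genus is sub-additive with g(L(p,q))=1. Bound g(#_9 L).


Heegaard genus satisfies g(A#B) <= g(A) + g(B).
Each lens space has g = 1.
Upper bound: 9 * 1 = 9

9


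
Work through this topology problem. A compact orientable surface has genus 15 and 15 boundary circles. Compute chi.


For a compact orientable surface with genus g and b boundary components: chi = 2 - 2g - b.
chi = 2 - 2*15 - 15 = 2 - 30 - 15 = -43

-43


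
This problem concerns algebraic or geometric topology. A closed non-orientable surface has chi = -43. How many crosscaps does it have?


chi = 2 - k for closed non-orientable surfaces with k crosscaps.
-43 = 2 - k
k = 2 - (-43) = 45

45


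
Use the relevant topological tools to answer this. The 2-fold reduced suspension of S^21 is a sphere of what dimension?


Each suspension raises dimension by 1: Sigma S^n = S^{n+1}.
Sigma^2 S^21 = S^{21+2} = S^23

23


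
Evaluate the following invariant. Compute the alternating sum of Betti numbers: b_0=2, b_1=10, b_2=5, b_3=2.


chi = sum_k (-1)^k b_k.
= (2) + (-10) + (5) + (-2)
= -5

-5


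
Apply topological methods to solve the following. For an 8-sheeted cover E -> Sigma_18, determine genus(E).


For an n-sheeted cover: chi(E) = n * chi(B).
chi(Sigma_18) = 2 - 2*18 = -34.
chi(E) = 8 * (-34) = -272.
genus(E) = (2 - chi(E))/2 = (2 - (-272))/2 = 274/2 = 137

137


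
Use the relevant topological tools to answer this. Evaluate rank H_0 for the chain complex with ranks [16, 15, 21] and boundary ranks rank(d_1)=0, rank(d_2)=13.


rank H_k = rank(ker d_k) - rank(im d_{k+1}).
rank(ker d_0) = rank(C_0) - rank(d_0) = 16 - 0 = 16.
rank(im d_{0+1}) = 0.
rank H_0 = 16 - 0 = 16

16


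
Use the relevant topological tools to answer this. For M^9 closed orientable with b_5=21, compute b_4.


Poincare duality for closed orientable n-manifolds: b_k = b_{n-k}.
Here n = 9, so b_4 = b_5 = 21

21


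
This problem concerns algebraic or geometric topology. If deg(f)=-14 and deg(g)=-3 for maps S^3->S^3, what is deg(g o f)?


Degree is multiplicative under composition: deg(g o f) = deg(g) * deg(f).
= -3 * -14 = 42

42


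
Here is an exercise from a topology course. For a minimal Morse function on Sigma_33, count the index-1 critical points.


A perfect Morse function has m_k = b_k.
For Sigma_33: b_0=1, b_1=2g=66, b_2=1.
Saddles m_1 = 2g = 66

66


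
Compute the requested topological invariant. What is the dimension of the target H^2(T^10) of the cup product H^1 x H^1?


Cup product: H^p x H^q -> H^{p+q}; here p+q = 1+1 = 2.
rank H^k(T^n) = C(n,k).
C(10,2) = 45

45


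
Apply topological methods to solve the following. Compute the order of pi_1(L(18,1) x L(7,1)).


pi_1(X x Y) = pi_1(X) x pi_1(Y).
pi_1(L(18,1)) = Z/18, pi_1(L(7,1)) = Z/7.
|Z/18 x Z/7| = 18 * 7 = 126

126


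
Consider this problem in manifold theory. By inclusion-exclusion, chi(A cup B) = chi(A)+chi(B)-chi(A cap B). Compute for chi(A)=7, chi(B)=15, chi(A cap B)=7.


chi(A cup B) = chi(A) + chi(B) - chi(A cap B)
= 7 + (15) - (7)
= 15

15


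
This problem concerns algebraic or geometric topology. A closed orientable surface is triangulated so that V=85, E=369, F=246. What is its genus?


chi = V - E + F = 85 - 369 + 246 = -38
For orientable closed surface: chi = 2 - 2g, so g = (2 - chi)/2.
g = (2 - (-38)) / 2 = 40 / 2 = 20

20


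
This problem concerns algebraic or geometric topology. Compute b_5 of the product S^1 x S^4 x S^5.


Each S^d has Poincare polynomial 1 + t^d.
The product S^1 x S^4 x S^5 has Poincare polynomial prod(1+t^d_i).
Expanding: b_0=1, b_1=1, b_4=1, b_5=2, b_6=1, b_9=1, b_10=1.
b_5 = 2

2


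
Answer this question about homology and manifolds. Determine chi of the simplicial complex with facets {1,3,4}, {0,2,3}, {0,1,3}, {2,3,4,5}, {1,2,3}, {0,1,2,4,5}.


Enumerate all faces; f-vector: f_0=6, f_1=15, f_2=17, f_3=6, f_4=1.
chi = sum (-1)^k f_k = 3

3


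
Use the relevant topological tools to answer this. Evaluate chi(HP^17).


HP^17 has one cell in each dimension 0, 4, ..., 4*17 (17+1 cells, all even-dim).
chi = 17 + 1 = 18

18


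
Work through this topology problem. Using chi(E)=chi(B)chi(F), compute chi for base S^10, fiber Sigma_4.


chi(S^10) = 2 (n even), chi(Sigma_4) = 2 - 2*4 = -6.
chi(E) = 2 * (-6) = -12

-12


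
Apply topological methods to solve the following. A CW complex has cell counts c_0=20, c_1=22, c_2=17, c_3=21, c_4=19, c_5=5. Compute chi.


chi = sum_k (-1)^k c_k.
= (-1)^0*20 + (-1)^1*22 + (-1)^2*17 + (-1)^3*21 + (-1)^4*19 + (-1)^5*5
= (20) + (-22) + (17) + (-21) + (19) + (-5)
= 8

8


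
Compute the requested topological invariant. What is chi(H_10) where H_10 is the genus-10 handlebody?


A genus-g handlebody deformation retracts to a wedge of g circles.
chi(vee_g S^1) = 1 - g.
chi(H_10) = 1 - 10 = -9

-9


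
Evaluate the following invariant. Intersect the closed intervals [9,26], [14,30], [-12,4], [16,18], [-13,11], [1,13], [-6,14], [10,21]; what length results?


Intersection = [max(a_i), min(b_i)] = [16, 4].
Since 16 > 4, the intersection is empty.
Length = 0

0


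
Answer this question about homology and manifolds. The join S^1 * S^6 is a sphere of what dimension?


Join of spheres: S^m * S^n = S^{m+n+1}.
dim = 1 + 6 + 1 = 8

8


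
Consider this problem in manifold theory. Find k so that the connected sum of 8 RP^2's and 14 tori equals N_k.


Since a >= 1, the sum is non-orientable; each T^2 can be replaced by RP^2 # RP^2 (since T^2#RP^2 = 3RP^2).
Total crosscaps k = 8 + 2*14 = 36.
Check via chi: chi = 8*1 + 14*0 - (8+14-1)*2 = -34 = 2 - k = -34. Consistent.

36


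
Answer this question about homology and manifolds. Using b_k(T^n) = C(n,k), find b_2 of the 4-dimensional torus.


By the Kunneth formula, b_k(T^n) = C(n,k).
b_2(T^4) = C(4,2).
C(4,2) = 4!/(2!*2!) = 6

6


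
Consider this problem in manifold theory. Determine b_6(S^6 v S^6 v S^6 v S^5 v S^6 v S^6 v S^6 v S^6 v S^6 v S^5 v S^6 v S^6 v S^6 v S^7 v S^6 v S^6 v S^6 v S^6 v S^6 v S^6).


For a wedge of spheres, H_k (k>0) is free on one generator per sphere of dimension k.
Spheres of dimension 6: count = 17.
b_6 = 17

17


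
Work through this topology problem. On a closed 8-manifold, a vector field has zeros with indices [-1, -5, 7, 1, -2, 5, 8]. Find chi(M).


Poincare-Hopf: chi(M) = sum of indices of zeros.
chi = (-1) + (-5) + (7) + (1) + (-2) + (5) + (8) = 13

13


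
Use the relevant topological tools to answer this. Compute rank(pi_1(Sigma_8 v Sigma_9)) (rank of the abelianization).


For a wedge: H_1(A v B) = H_1(A) + H_1(B).
b_1(Sigma_8) = 16, b_1(Sigma_9) = 18.
b_1 = 16 + 18 = 34

34


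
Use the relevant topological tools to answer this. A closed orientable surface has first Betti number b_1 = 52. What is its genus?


For a closed orientable surface: b_1 = 2g.
52 = 2g
g = 52 / 2 = 26

26


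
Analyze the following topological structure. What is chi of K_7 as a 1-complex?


K_7: V = 7, E = C(7,2) = 21.
chi = V - E = 7 - 21 = -14

-14


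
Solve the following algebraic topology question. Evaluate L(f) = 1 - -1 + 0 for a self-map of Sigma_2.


L(f) = tr(f_0*) - tr(f_1*) + tr(f_2*).
= 1 - (-1) + (0)
= 2

2


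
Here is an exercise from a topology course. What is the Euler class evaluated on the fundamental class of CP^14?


For any closed oriented manifold, <e(TM),[M]> = chi(M).
chi(CP^14) = 14+1 = 15

15


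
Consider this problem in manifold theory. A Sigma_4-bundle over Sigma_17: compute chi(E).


For a fiber bundle F -> E -> B (with CW structure): chi(E) = chi(B) * chi(F).
chi(Sigma_17) = -32, chi(Sigma_4) = -6.
chi(E) = (-32) * (-6) = 192

192


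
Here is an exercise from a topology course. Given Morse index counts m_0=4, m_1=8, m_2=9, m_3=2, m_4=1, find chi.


Morse theory: chi(M) = sum_k (-1)^k m_k where m_k = #(index-k critical points).
= (4) + (-8) + (9) + (-2) + (1) = 4

4


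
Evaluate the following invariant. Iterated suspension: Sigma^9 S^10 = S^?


Each suspension raises dimension by 1: Sigma S^n = S^{n+1}.
Sigma^9 S^10 = S^{10+9} = S^19

19


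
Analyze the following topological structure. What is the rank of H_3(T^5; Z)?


By the Kunneth formula, b_k(T^n) = C(n,k).
b_3(T^5) = C(5,3).
C(5,3) = 5!/(3!*2!) = 10

10


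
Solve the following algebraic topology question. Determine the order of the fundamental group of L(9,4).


pi_1(L(p,q)) = Z/pZ for any q coprime to p.
|pi_1(L(9,4))| = 9

9


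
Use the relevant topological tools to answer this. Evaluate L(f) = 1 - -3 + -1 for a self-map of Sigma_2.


L(f) = tr(f_0*) - tr(f_1*) + tr(f_2*).
= 1 - (-3) + (-1)
= 3

3


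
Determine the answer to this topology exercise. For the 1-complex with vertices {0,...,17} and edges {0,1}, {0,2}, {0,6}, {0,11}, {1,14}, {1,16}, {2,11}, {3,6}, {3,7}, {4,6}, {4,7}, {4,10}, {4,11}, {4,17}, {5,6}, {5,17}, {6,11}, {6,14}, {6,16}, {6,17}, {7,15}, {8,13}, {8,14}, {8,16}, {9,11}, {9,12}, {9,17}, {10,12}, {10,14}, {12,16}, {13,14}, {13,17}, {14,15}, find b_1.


b_1 = E - V + (number of components).
E = 33, V = 18, components = 1.
b_1 = 33 - 18 + 1 = 16

16


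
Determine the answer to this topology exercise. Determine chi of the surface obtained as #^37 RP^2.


For a non-orientable closed surface with k crosscaps: chi = 2 - k.
Here k = 37.
chi = 2 - 37 = -35

-35


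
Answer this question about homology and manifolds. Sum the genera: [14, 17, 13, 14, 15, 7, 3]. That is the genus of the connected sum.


Genus is additive under connected sum of orientable surfaces.
g = 14 + 17 + 13 + 14 + 15 + 7 + 3 = 83

83


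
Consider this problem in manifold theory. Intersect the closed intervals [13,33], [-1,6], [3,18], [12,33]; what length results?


Intersection = [max(a_i), min(b_i)] = [13, 6].
Since 13 > 6, the intersection is empty.
Length = 0

0


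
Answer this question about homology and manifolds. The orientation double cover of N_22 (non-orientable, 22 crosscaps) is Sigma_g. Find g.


chi(N_22) = 2 - 22 = -20.
Double cover: chi(Sigma_g) = 2 * chi(N_22) = 2*(-20) = -40.
2 - 2g = -40, so g = (2 - (-40))/2 = 42/2 = 21

21


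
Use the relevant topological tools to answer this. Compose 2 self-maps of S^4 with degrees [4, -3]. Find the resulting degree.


Degree is multiplicative: deg(composition) = product of degrees.
= (4) * (-3) = -12

-12


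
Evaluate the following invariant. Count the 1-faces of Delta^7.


Delta^7 has 7+1 vertices. A 1-face is a choice of 1+1 vertices.
f_1 = C(7+1, 1+1) = C(8,2) = 28

28


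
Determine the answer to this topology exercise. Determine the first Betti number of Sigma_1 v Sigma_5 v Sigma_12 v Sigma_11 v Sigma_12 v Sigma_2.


For a wedge X v Y: reduced H_k(X v Y) = H_k(X) + H_k(Y).
Each Sigma_g contributes b_1 = 2g.
b_1 = 2 + 10 + 24 + 22 + 24 + 4 = 86

86


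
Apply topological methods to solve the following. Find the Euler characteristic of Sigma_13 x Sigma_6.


chi(Sigma_13) = 2 - 2*13 = -24
chi(Sigma_6) = 2 - 2*6 = -10
chi(product) = (-24) * (-10) = 240

240


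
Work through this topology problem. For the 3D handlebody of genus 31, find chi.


A genus-g handlebody deformation retracts to a wedge of g circles.
chi(vee_g S^1) = 1 - g.
chi(H_31) = 1 - 31 = -30

-30


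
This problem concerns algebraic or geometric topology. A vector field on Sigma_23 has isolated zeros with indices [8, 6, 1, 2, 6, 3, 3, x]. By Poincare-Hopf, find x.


Poincare-Hopf: sum of indices = chi(M).
chi(Sigma_23) = 2 - 2*23 = -44.
Sum of known indices = 29.
x = chi - (sum known) = -44 - (29) = -73

-73


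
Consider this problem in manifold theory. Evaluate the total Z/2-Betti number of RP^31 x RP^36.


dim H^*(RP^n; Z/2) = n+1 (one Z/2 in each degree 0..n).
Total Betti number is multiplicative.
Total = (31+1) * (36+1) = 32 * 37 = 1184

1184


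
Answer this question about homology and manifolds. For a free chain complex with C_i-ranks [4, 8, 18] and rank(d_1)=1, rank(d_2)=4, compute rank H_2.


rank H_k = rank(ker d_k) - rank(im d_{k+1}).
rank(ker d_2) = rank(C_2) - rank(d_2) = 18 - 4 = 14.
rank(im d_{2+1}) = 0.
rank H_2 = 14 - 0 = 14

14


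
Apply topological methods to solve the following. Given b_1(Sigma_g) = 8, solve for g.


For a closed orientable surface: b_1 = 2g.
8 = 2g
g = 8 / 2 = 4

4


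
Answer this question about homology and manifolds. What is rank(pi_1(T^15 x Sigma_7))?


pi_1(A x B) = pi_1(A) x pi_1(B); rank of abelianization = b_1.
b_1(T^15) = 15, b_1(Sigma_7) = 2*7 = 14.
b_1(product) = 15 + 14 = 29

29


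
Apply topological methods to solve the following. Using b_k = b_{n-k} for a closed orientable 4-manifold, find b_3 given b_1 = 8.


Poincare duality for closed orientable n-manifolds: b_k = b_{n-k}.
Here n = 4, so b_3 = b_1 = 8

8


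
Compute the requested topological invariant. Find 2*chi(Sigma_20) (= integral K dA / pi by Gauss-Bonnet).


Gauss-Bonnet: integral K dA = 2*pi*chi(M).
chi(Sigma_20) = 2 - 2*20 = -38.
(integral K dA)/pi = 2*chi = 2*(-38) = -76

-76


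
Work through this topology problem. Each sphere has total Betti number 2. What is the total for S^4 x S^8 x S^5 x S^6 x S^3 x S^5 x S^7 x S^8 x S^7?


Total Betti number is multiplicative under products.
Each S^d (d>=1) has total Betti number 2.
There are 9 sphere factors.
Total = 2^9 = 512

512


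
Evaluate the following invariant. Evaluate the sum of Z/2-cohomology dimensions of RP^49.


H^k(RP^49; Z/2) = Z/2 for each 0 <= k <= 49.
Total dimension = 49 + 1 = 50

50


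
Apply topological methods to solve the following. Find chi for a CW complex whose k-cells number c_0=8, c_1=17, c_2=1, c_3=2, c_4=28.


chi = sum_k (-1)^k c_k.
= (-1)^0*8 + (-1)^1*17 + (-1)^2*1 + (-1)^3*2 + (-1)^4*28
= (8) + (-17) + (1) + (-2) + (28)
= 18

18


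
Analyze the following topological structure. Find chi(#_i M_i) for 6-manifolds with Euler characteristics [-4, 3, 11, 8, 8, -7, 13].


For n-manifolds: chi(A#B) = chi(A) + chi(B) - chi(S^6).
chi(S^6) = 1 + (-1)^6 = 2.
chi(#) = (sum chi_i) - (7-1)*chi(S^6) = 32 - 6*2 = 20

20


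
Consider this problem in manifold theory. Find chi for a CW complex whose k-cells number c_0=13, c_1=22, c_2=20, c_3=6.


chi = sum_k (-1)^k c_k.
= (-1)^0*13 + (-1)^1*22 + (-1)^2*20 + (-1)^3*6
= (13) + (-22) + (20) + (-6)
= 5

5


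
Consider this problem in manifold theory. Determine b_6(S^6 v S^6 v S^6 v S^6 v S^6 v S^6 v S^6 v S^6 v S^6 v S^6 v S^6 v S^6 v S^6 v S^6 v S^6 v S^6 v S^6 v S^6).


For a wedge of spheres, H_k (k>0) is free on one generator per sphere of dimension k.
Spheres of dimension 6: count = 18.
b_6 = 18

18


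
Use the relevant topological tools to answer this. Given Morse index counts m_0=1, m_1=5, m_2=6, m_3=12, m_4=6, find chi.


Morse theory: chi(M) = sum_k (-1)^k m_k where m_k = #(index-k critical points).
= (1) + (-5) + (6) + (-12) + (6) = -4

-4


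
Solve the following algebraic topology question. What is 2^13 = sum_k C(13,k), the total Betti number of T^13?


b_k(T^13) = C(13,k), so the sum over k is sum_k C(13,k) = 2^13.
Total = 2^13 = 8192

8192


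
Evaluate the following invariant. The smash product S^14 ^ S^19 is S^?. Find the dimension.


S^m ^ S^n = S^{m+n}.
k = 14 + 19 = 33

33


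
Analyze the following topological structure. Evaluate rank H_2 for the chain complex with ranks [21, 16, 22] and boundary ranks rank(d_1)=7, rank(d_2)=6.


rank H_k = rank(ker d_k) - rank(im d_{k+1}).
rank(ker d_2) = rank(C_2) - rank(d_2) = 22 - 6 = 16.
rank(im d_{2+1}) = 0.
rank H_2 = 16 - 0 = 16

16


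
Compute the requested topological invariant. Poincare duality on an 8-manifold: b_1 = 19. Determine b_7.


Poincare duality for closed orientable n-manifolds: b_k = b_{n-k}.
Here n = 8, so b_7 = b_1 = 19

19


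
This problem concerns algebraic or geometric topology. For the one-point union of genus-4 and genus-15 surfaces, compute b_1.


For a wedge: H_1(A v B) = H_1(A) + H_1(B).
b_1(Sigma_4) = 8, b_1(Sigma_15) = 30.
b_1 = 8 + 30 = 38

38


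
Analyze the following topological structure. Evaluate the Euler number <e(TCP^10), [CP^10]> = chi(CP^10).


For any closed oriented manifold, <e(TM),[M]> = chi(M).
chi(CP^10) = 10+1 = 11

11


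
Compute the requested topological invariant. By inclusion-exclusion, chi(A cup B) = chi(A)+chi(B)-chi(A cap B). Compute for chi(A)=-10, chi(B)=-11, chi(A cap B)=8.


chi(A cup B) = chi(A) + chi(B) - chi(A cap B)
= -10 + (-11) - (8)
= -29

-29


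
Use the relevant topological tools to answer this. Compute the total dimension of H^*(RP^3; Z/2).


H^k(RP^3; Z/2) = Z/2 for each 0 <= k <= 3.
Total dimension = 3 + 1 = 4

4


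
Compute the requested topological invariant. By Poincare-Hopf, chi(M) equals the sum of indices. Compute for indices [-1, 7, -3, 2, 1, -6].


Poincare-Hopf: chi(M) = sum of indices of zeros.
chi = (-1) + (7) + (-3) + (2) + (1) + (-6) = 0

0


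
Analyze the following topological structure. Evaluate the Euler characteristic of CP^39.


CP^39 has one cell in each even dimension 0, 2, ..., 2*39 (39+1 cells total).
All cells are even-dimensional, so chi = number of cells.
chi = 39 + 1 = 40

40


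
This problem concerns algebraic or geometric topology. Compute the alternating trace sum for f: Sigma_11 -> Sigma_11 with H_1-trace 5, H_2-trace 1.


L(f) = tr(f_0*) - tr(f_1*) + tr(f_2*).
= 1 - (5) + (1)
= -3

-3


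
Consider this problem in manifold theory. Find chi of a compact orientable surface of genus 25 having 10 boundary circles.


For a compact orientable surface with genus g and b boundary components: chi = 2 - 2g - b.
chi = 2 - 2*25 - 10 = 2 - 50 - 10 = -58

-58


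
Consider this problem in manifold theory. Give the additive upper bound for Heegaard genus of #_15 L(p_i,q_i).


Heegaard genus satisfies g(A#B) <= g(A) + g(B).
Each lens space has g = 1.
Upper bound: 15 * 1 = 15

15


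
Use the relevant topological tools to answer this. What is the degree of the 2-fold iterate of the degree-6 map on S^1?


deg(f) = 6. Degree is multiplicative: deg(f^2) = (deg f)^2.
deg(f^2) = (6)^2 = 36

36


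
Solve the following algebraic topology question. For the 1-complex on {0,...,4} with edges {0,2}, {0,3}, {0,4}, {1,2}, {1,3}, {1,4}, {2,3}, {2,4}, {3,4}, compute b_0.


Run DFS/union-find over 5 vertices.
V = 5, E = 9.
Number of components = 1

1


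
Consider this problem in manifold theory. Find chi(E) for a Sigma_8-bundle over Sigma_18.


For a fiber bundle F -> E -> B (with CW structure): chi(E) = chi(B) * chi(F).
chi(Sigma_18) = -34, chi(Sigma_8) = -14.
chi(E) = (-34) * (-14) = 476

476


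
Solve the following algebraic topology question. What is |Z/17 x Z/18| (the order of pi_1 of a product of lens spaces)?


pi_1(X x Y) = pi_1(X) x pi_1(Y).
pi_1(L(17,1)) = Z/17, pi_1(L(18,1)) = Z/18.
|Z/17 x Z/18| = 17 * 18 = 306

306
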